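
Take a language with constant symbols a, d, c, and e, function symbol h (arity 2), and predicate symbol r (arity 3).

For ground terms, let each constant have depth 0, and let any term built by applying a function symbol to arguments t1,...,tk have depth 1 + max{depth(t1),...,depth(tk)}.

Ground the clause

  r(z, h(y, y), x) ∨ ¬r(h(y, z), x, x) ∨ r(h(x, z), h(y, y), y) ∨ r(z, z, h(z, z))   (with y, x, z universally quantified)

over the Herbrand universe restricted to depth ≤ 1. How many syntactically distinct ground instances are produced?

Ground terms of depth ≤ 1:
  Count level by level. With function symbols h/2, the terms of depth ≤ k are the 4 constants together with each function applied to depth-≤(k−1) tuples, so N_k = 4 + N_{k-1}^2.
  N_0 = 4
  N_1 = 4 + 4^2 = 20
So there are 20 ground terms available for substitution.
The body mentions every one of the 3 quantified variables; since ground terms form a free algebra, no two substitutions collapse to the same formula.
Number of ground instances = 20^3 = 8000.

8000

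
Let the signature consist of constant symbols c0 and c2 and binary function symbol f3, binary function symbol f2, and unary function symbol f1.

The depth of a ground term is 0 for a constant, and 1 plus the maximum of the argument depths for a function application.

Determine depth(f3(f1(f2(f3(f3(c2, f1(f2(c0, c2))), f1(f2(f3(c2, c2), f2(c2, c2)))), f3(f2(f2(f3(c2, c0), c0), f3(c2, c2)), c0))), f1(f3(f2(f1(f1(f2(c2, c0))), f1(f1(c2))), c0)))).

depth(f2(c0, c2)) = 1 + max(0, 0) = 1
depth(f1(f2(c0, c2))) = 1 + depth(f2(c0, c2)) = 1 + 1 = 2
depth(f3(c2, f1(f2(c0, c2)))) = 1 + max(0, 2) = 3
depth(f3(c2, c2)) = 1 + max(0, 0) = 1
depth(f2(c2, c2)) = 1 + max(0, 0) = 1
depth(f2(f3(c2, c2), f2(c2, c2))) = 1 + max(1, 1) = 2
depth(f1(f2(f3(c2, c2), f2(c2, c2)))) = 1 + depth(f2(f3(c2, c2), f2(c2, c2))) = 1 + 2 = 3
depth(f3(f3(c2, f1(f2(c0, c2))), f1(f2(f3(c2, c2), f2(c2, c2))))) = 1 + max(3, 3) = 4
depth(f3(c2, c0)) = 1 + max(0, 0) = 1
depth(f2(f3(c2, c0), c0)) = 1 + max(1, 0) = 2
depth(f2(f2(f3(c2, c0), c0), f3(c2, c2))) = 1 + max(2, 1) = 3
depth(f3(f2(f2(f3(c2, c0), c0), f3(c2, c2)), c0)) = 1 + max(3, 0) = 4
depth(f2(f3(f3(c2, f1(f2(c0, c2))), f1(f2(f3(c2, c2), f2(c2, c2)))), f3(f2(f2(f3(c2, c0), c0), f3(c2, c2)), c0))) = 1 + max(4, 4) = 5
depth(f1(f2(f3(f3(c2, f1(f2(c0, c2))), f1(f2(f3(c2, c2), f2(c2, c2)))), f3(f2(f2(f3(c2, c0), c0), f3(c2, c2)), c0)))) = 1 + depth(f2(f3(f3(c2, f1(f2(c0, c2))), f1(f2(f3(c2, c2), f2(c2, c2)))), f3(f2(f2(f3(c2, c0), c0), f3(c2, c2)), c0))) = 1 + 5 = 6
depth(f2(c2, c0)) = 1 + max(0, 0) = 1
depth(f1(f2(c2, c0))) = 1 + depth(f2(c2, c0)) = 1 + 1 = 2
depth(f1(f1(f2(c2, c0)))) = 1 + depth(f1(f2(c2, c0))) = 1 + 2 = 3
depth(f1(c2)) = 1 + depth(c2) = 1 + 0 = 1
depth(f1(f1(c2))) = 1 + depth(f1(c2)) = 1 + 1 = 2
depth(f2(f1(f1(f2(c2, c0))), f1(f1(c2)))) = 1 + max(3, 2) = 4
depth(f3(f2(f1(f1(f2(c2, c0))), f1(f1(c2))), c0)) = 1 + max(4, 0) = 5
depth(f1(f3(f2(f1(f1(f2(c2, c0))), f1(f1(c2))), c0))) = 1 + depth(f3(f2(f1(f1(f2(c2, c0))), f1(f1(c2))), c0)) = 1 + 5 = 6
depth(f3(f1(f2(f3(f3(c2, f1(f2(c0, c2))), f1(f2(f3(c2, c2), f2(c2, c2)))), f3(f2(f2(f3(c2, c0), c0), f3(c2, c2)), c0))), f1(f3(f2(f1(f1(f2(c2, c0))), f1(f1(c2))), c0)))) = 1 + max(6, 6) = 7

7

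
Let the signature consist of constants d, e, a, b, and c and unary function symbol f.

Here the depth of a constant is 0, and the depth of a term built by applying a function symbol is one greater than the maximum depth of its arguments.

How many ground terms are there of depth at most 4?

25

Count level by level. With function symbols f/1, the terms of depth ≤ k are the 5 constants together with each function applied to depth-≤(k−1) tuples, so N_k = 5 + N_{k-1}.
N_0 = 5
N_1 = 5 + 5 = 10
N_2 = 5 + 10 = 15
N_3 = 5 + 15 = 20
N_4 = 5 + 20 = 25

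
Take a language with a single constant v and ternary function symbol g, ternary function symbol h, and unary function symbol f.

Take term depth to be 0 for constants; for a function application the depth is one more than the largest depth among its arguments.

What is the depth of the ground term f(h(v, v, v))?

depth(h(v, v, v)) = 1 + max(0, 0, 0) = 1
depth(f(h(v, v, v))) = 1 + depth(h(v, v, v)) = 1 + 1 = 2

2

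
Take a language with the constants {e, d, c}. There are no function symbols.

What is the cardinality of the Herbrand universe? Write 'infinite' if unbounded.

There are no function symbols, so every ground term is one of the 3 constants.
The Herbrand universe is {e, d, c}, which is finite with 3 elements.

3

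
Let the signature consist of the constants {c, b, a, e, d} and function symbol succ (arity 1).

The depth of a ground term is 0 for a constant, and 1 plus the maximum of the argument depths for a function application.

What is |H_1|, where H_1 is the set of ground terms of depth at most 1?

10

Let N_k = |{terms of depth ≤ k}|. Then N_0 = 5 and N_k = 5 + N_{k-1} for k ≥ 1 (one summand per function symbol, arity giving the exponent).
N_0 = 5
N_1 = 5 + 5 = 10
Explicitly: c, b, a, e, d, succ(c), succ(b), succ(a), succ(e), succ(d).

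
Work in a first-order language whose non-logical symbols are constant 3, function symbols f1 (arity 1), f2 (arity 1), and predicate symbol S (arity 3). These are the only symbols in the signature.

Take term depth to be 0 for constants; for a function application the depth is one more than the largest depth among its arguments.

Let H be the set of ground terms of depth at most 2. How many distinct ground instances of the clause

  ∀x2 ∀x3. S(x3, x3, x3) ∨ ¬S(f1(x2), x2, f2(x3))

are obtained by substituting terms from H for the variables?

49

Ground terms of depth ≤ 2:
  Write N_k for the number of ground terms of depth ≤ k. A term of depth ≤ k is either a constant or a function symbol applied to arguments of depth ≤ k−1, so N_k = 1 + N_{k-1} + N_{k-1}.
  N_0 = 1
  N_1 = 1 + 1 + 1 = 3
  N_2 = 1 + 3 + 3 = 7
  Explicitly: 3, f1(3), f1(f1(3)), f1(f2(3)), f2(3), f2(f1(3)), f2(f2(3)).
So there are 7 ground terms available for substitution.
The body mentions every one of the 2 quantified variables; since ground terms form a free algebra, no two substitutions collapse to the same formula.
Number of ground instances = 7^2 = 49.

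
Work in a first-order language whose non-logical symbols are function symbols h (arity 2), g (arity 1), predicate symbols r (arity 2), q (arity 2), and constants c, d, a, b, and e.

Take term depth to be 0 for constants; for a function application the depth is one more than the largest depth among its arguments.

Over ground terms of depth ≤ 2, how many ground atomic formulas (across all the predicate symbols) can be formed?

3200450

First count ground terms of depth ≤ 2.
Write N_k for the number of ground terms of depth ≤ k. A term of depth ≤ k is either a constant or a function symbol applied to arguments of depth ≤ k−1, so N_k = 5 + N_{k-1}^2 + N_{k-1}.
N_0 = 5
N_1 = 5 + 5^2 + 5 = 35
N_2 = 5 + 35^2 + 35 = 1265
So |H| = 1265.
A ground atom is a predicate applied to a tuple of terms from H, so the count is the sum over predicates of |H|^arity:
  r: 1265^2 = 1600225;  q: 1265^2 = 1600225
Total ground atoms: 1600225 + 1600225 = 3200450.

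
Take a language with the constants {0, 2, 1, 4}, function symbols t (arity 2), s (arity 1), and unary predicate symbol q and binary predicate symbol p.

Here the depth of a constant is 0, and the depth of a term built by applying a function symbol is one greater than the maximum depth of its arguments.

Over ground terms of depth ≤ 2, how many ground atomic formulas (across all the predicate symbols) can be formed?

365420

First count ground terms of depth ≤ 2.
Count level by level. With function symbols t/2, s/1, the terms of depth ≤ k are the 4 constants together with each function applied to depth-≤(k−1) tuples, so N_k = 4 + N_{k-1}^2 + N_{k-1}.
N_0 = 4
N_1 = 4 + 4^2 + 4 = 24
N_2 = 4 + 24^2 + 24 = 604
So |H| = 604.
Ground atoms are formed by filling each argument slot of a predicate with a term from H, so an r-ary predicate gives |H|^r atoms:
  q: 604;  p: 604^2 = 364816
Total ground atoms: 604 + 364816 = 365420.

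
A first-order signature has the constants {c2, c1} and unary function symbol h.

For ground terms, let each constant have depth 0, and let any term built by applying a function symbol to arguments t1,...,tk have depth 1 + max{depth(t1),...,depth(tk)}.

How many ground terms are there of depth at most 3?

Let N_k count ground terms of depth at most k. Each non-constant term of depth ≤ k is some function symbol applied to depth-≤(k−1) arguments, giving N_k = 2 + N_{k-1}.
N_0 = 2
N_1 = 2 + 2 = 4
N_2 = 2 + 4 = 6
N_3 = 2 + 6 = 8
Explicitly: c2, c1, h(c2), h(c1), h(h(c2)), h(h(c1)), h(h(h(c2))), h(h(h(c1))).

8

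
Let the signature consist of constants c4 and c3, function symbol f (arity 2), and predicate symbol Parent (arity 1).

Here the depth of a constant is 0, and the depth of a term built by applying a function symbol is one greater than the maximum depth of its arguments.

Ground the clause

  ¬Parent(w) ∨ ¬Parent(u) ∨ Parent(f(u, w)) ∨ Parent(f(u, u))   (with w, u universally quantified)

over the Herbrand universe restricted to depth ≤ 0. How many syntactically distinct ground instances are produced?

4

Ground terms of depth ≤ 0:
  If N_k denotes the number of depth-≤k ground terms, the 2 constants give N_0 = 2, and each function symbol of arity r contributes N_{k-1}^r new terms at level k: N_k = 2 + N_{k-1}^2.
  N_0 = 2
So there are 2 ground terms available for substitution.
Each of w, u ranges independently over the available ground terms, and distinct assignments produce distinct instances.
Number of ground instances = 2^2 = 4.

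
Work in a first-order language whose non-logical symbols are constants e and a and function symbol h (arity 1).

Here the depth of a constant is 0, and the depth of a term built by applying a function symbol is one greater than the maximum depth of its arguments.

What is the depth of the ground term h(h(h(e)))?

3

depth(h(e)) = 1 + depth(e) = 1 + 0 = 1
depth(h(h(e))) = 1 + depth(h(e)) = 1 + 1 = 2
depth(h(h(h(e)))) = 1 + depth(h(h(e))) = 1 + 2 = 3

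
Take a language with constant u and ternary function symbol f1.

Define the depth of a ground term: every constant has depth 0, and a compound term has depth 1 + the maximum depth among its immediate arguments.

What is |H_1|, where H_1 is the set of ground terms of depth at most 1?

2

Let N_k = |{terms of depth ≤ k}|. Then N_0 = 1 and N_k = 1 + N_{k-1}^3 for k ≥ 1 (one summand per function symbol, arity giving the exponent).
N_0 = 1
N_1 = 1 + 1^3 = 2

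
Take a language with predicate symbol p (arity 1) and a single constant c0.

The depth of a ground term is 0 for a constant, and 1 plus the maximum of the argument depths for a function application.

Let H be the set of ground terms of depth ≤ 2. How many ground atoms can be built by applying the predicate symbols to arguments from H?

First count ground terms of depth ≤ 2.
With no function symbols every ground term is a constant, so there is exactly 1 ground term at every depth bound.
N_0 = 1
N_1 = 1
N_2 = 1
So |H| = 1.
A ground atom is a predicate applied to a tuple of terms from H, so the count is the sum over predicates of |H|^arity:
  p: 1
Total ground atoms: 1.

1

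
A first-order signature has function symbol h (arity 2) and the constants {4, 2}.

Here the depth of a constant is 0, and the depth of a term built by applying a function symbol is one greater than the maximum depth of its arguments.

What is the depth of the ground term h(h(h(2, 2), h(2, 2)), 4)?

3

depth(h(2, 2)) = 1 + max(0, 0) = 1
depth(h(h(2, 2), h(2, 2))) = 1 + max(1, 1) = 2
depth(h(h(h(2, 2), h(2, 2)), 4)) = 1 + max(2, 0) = 3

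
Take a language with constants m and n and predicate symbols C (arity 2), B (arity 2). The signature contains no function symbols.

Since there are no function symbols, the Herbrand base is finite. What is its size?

With no function symbols, the Herbrand universe is just the 2 constants.
Ground atoms per predicate: C: 2^2 = 4, B: 2^2 = 4.
Herbrand base size = 4 + 4 = 8.

8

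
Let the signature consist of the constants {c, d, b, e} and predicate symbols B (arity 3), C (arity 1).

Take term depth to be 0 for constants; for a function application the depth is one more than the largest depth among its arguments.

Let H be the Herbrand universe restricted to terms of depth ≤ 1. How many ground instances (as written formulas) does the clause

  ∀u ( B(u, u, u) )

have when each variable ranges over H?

4

Ground terms of depth ≤ 1:
  With no function symbols every ground term is a constant, so there are exactly 4 ground terms at every depth bound.
  N_0 = 4
  N_1 = 4
  Explicitly: c, d, b, e.
So there are 4 ground terms available for substitution.
The clause has 1 distinct variable (u), which appears in the body. In the free term algebra distinct substitutions yield syntactically distinct ground instances.
Number of ground instances = 4.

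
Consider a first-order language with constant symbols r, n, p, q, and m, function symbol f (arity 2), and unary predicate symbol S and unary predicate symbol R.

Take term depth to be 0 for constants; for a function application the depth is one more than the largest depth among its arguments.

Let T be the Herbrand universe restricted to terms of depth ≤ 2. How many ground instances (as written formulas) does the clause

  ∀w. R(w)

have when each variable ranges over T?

Ground terms of depth ≤ 2:
  Count level by level. With function symbols f/2, the terms of depth ≤ k are the 5 constants together with each function applied to depth-≤(k−1) tuples, so N_k = 5 + N_{k-1}^2.
  N_0 = 5
  N_1 = 5 + 5^2 = 30
  N_2 = 5 + 30^2 = 905
So there are 905 ground terms available for substitution.
The body mentions the single quantified variable w; since ground terms form a free algebra, no two substitutions collapse to the same formula.
Number of ground instances = 905.

905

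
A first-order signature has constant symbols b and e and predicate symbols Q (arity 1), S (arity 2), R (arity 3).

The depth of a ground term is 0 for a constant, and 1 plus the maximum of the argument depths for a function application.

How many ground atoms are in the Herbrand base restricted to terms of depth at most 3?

14

First count ground terms of depth ≤ 3.
With no function symbols every ground term is a constant, so there are exactly 2 ground terms at every depth bound.
N_0 = 2
N_1 = 2
N_2 = 2
N_3 = 2
So |H| = 2.
A ground atom is a predicate applied to a tuple of terms from H, so the count is the sum over predicates of |H|^arity:
  Q: 2;  S: 2^2 = 4;  R: 2^3 = 8
Total ground atoms: 2 + 4 + 8 = 14.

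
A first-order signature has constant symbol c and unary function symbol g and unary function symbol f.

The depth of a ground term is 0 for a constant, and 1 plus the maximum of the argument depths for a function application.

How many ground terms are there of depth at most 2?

If N_k denotes the number of depth-≤k ground terms, the 1 constant gives N_0 = 1, and each function symbol of arity r contributes N_{k-1}^r new terms at level k: N_k = 1 + N_{k-1} + N_{k-1}.
N_0 = 1
N_1 = 1 + 1 + 1 = 3
N_2 = 1 + 3 + 3 = 7

7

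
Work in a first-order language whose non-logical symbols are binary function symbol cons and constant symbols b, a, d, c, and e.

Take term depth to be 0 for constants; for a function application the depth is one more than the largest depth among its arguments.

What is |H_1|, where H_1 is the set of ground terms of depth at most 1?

30

Let N_k = |{terms of depth ≤ k}|. Then N_0 = 5 and N_k = 5 + N_{k-1}^2 for k ≥ 1 (one summand per function symbol, arity giving the exponent).
N_0 = 5
N_1 = 5 + 5^2 = 30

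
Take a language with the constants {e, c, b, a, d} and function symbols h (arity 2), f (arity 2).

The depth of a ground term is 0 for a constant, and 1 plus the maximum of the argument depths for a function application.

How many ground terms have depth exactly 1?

50

Write N_k for the number of ground terms of depth ≤ k. A term of depth ≤ k is either a constant or a function symbol applied to arguments of depth ≤ k−1, so N_k = 5 + N_{k-1}^2 + N_{k-1}^2.
N_0 = 5
N_1 = 5 + 5^2 + 5^2 = 55
Terms of depth exactly 1: N_1 − N_0 = 55 − 5 = 50.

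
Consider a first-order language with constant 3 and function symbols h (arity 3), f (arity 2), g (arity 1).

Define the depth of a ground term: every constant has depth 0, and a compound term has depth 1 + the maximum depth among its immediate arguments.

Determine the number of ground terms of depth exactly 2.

81

If N_k denotes the number of depth-≤k ground terms, the 1 constant gives N_0 = 1, and each function symbol of arity r contributes N_{k-1}^r new terms at level k: N_k = 1 + N_{k-1}^3 + N_{k-1}^2 + N_{k-1}.
N_0 = 1
N_1 = 1 + 1^3 + 1^2 + 1 = 4
N_2 = 1 + 4^3 + 4^2 + 4 = 85
Terms of depth exactly 2: N_2 − N_1 = 85 − 4 = 81.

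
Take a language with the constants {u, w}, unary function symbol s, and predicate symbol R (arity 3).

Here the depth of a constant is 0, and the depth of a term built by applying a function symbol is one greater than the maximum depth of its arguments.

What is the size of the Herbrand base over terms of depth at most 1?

First count ground terms of depth ≤ 1.
Let N_k count ground terms of depth at most k. Each non-constant term of depth ≤ k is some function symbol applied to depth-≤(k−1) arguments, giving N_k = 2 + N_{k-1}.
N_0 = 2
N_1 = 2 + 2 = 4
Explicitly: u, w, s(u), s(w).
So |H| = 4.
Each predicate of arity r yields |H|^r ground atoms (one per choice of an r-tuple from H):
  R: 4^3 = 64
Total ground atoms: 64.

64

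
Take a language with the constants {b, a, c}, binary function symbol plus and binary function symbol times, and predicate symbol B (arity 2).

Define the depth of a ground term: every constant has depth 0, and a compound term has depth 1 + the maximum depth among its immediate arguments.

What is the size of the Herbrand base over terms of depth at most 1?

First count ground terms of depth ≤ 1.
Let N_k = |{terms of depth ≤ k}|. Then N_0 = 3 and N_k = 3 + N_{k-1}^2 + N_{k-1}^2 for k ≥ 1 (one summand per function symbol, arity giving the exponent).
N_0 = 3
N_1 = 3 + 3^2 + 3^2 = 21
So |H| = 21.
A ground atom is a predicate applied to a tuple of terms from H, so the count is the sum over predicates of |H|^arity:
  B: 21^2 = 441
Total ground atoms: 441.

441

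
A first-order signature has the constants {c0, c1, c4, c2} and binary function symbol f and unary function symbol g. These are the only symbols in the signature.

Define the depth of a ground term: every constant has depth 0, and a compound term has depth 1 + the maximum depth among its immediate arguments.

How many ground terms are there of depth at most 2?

604

Count level by level. With function symbols f/2, g/1, the terms of depth ≤ k are the 4 constants together with each function applied to depth-≤(k−1) tuples, so N_k = 4 + N_{k-1}^2 + N_{k-1}.
N_0 = 4
N_1 = 4 + 4^2 + 4 = 24
N_2 = 4 + 24^2 + 24 = 604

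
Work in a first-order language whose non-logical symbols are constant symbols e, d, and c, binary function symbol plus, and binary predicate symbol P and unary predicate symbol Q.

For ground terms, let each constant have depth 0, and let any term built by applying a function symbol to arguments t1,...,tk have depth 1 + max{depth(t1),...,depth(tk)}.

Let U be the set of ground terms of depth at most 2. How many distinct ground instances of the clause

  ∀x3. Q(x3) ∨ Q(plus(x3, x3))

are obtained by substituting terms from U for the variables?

147

Ground terms of depth ≤ 2:
  If N_k denotes the number of depth-≤k ground terms, the 3 constants give N_0 = 3, and each function symbol of arity r contributes N_{k-1}^r new terms at level k: N_k = 3 + N_{k-1}^2.
  N_0 = 3
  N_1 = 3 + 3^2 = 12
  N_2 = 3 + 12^2 = 147
So there are 147 ground terms available for substitution.
The variable x3 ranges independently over the available ground terms, and distinct assignments produce distinct instances.
Number of ground instances = 147.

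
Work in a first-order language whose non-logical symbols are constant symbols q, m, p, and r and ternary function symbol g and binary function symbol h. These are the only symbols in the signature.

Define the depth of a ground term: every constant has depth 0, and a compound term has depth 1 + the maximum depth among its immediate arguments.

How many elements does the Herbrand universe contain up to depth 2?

599764

Let N_k count ground terms of depth at most k. Each non-constant term of depth ≤ k is some function symbol applied to depth-≤(k−1) arguments, giving N_k = 4 + N_{k-1}^3 + N_{k-1}^2.
N_0 = 4
N_1 = 4 + 4^3 + 4^2 = 84
N_2 = 4 + 84^3 + 84^2 = 599764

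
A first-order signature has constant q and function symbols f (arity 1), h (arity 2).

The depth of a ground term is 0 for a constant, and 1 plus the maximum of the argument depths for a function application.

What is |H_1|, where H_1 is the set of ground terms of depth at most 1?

3

Let N_k count ground terms of depth at most k. Each non-constant term of depth ≤ k is some function symbol applied to depth-≤(k−1) arguments, giving N_k = 1 + N_{k-1} + N_{k-1}^2.
N_0 = 1
N_1 = 1 + 1 + 1^2 = 3
Explicitly: q, f(q), h(q, q).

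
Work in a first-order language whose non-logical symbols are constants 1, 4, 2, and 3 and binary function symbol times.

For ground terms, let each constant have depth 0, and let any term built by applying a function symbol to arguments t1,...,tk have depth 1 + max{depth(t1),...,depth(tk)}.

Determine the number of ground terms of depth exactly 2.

If N_k denotes the number of depth-≤k ground terms, the 4 constants give N_0 = 4, and each function symbol of arity r contributes N_{k-1}^r new terms at level k: N_k = 4 + N_{k-1}^2.
N_0 = 4
N_1 = 4 + 4^2 = 20
N_2 = 4 + 20^2 = 404
Terms of depth exactly 2: N_2 − N_1 = 404 − 20 = 384.

384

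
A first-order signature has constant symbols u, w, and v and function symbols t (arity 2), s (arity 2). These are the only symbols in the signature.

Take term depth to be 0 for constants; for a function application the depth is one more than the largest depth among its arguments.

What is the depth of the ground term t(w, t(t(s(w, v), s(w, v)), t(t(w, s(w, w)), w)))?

5

depth(s(w, v)) = 1 + max(0, 0) = 1
depth(t(s(w, v), s(w, v))) = 1 + max(1, 1) = 2
depth(s(w, w)) = 1 + max(0, 0) = 1
depth(t(w, s(w, w))) = 1 + max(0, 1) = 2
depth(t(t(w, s(w, w)), w)) = 1 + max(2, 0) = 3
depth(t(t(s(w, v), s(w, v)), t(t(w, s(w, w)), w))) = 1 + max(2, 3) = 4
depth(t(w, t(t(s(w, v), s(w, v)), t(t(w, s(w, w)), w)))) = 1 + max(0, 4) = 5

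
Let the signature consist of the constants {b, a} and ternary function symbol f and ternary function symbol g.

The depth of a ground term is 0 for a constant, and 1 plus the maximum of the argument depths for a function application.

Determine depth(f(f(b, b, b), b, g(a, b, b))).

2

depth(f(b, b, b)) = 1 + max(0, 0, 0) = 1
depth(g(a, b, b)) = 1 + max(0, 0, 0) = 1
depth(f(f(b, b, b), b, g(a, b, b))) = 1 + max(1, 0, 1) = 2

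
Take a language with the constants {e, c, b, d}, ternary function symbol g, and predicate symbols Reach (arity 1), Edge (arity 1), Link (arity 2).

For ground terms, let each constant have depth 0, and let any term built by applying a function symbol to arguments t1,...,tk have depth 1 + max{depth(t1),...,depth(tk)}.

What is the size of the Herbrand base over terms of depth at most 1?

4760

First count ground terms of depth ≤ 1.
Write N_k for the number of ground terms of depth ≤ k. A term of depth ≤ k is either a constant or a function symbol applied to arguments of depth ≤ k−1, so N_k = 4 + N_{k-1}^3.
N_0 = 4
N_1 = 4 + 4^3 = 68
So |H| = 68.
A ground atom is a predicate applied to a tuple of terms from H, so the count is the sum over predicates of |H|^arity:
  Reach: 68;  Edge: 68;  Link: 68^2 = 4624
Total ground atoms: 68 + 68 + 4624 = 4760.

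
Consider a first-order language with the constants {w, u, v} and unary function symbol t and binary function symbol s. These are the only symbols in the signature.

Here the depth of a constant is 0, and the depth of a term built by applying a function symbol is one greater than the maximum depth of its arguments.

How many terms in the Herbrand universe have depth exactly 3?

Let N_k = |{terms of depth ≤ k}|. Then N_0 = 3 and N_k = 3 + N_{k-1} + N_{k-1}^2 for k ≥ 1 (one summand per function symbol, arity giving the exponent).
N_0 = 3
N_1 = 3 + 3 + 3^2 = 15
N_2 = 3 + 15 + 15^2 = 243
N_3 = 3 + 243 + 243^2 = 59295
Terms of depth exactly 3: N_3 − N_2 = 59295 − 243 = 59052.

59052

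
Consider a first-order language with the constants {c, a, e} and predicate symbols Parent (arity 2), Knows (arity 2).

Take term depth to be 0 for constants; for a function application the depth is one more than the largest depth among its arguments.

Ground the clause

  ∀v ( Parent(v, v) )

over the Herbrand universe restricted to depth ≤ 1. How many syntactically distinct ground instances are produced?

Ground terms of depth ≤ 1:
  With no function symbols every ground term is a constant, so there are exactly 3 ground terms at every depth bound.
  N_0 = 3
  N_1 = 3
So there are 3 ground terms available for substitution.
The body mentions the single quantified variable v; since ground terms form a free algebra, no two substitutions collapse to the same formula.
Number of ground instances = 3.

3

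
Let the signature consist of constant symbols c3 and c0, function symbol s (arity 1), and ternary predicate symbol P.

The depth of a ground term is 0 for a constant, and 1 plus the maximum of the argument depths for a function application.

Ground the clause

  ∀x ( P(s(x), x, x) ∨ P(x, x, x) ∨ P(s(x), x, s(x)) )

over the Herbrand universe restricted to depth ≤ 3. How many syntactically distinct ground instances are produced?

Ground terms of depth ≤ 3:
  Count level by level. With function symbols s/1, the terms of depth ≤ k are the 2 constants together with each function applied to depth-≤(k−1) tuples, so N_k = 2 + N_{k-1}.
  N_0 = 2
  N_1 = 2 + 2 = 4
  N_2 = 2 + 4 = 6
  N_3 = 2 + 6 = 8
  Explicitly: c3, c0, s(c3), s(c0), s(s(c3)), s(s(c0)), s(s(s(c3))), s(s(s(c0))).
So there are 8 ground terms available for substitution.
The variable x ranges independently over the available ground terms, and distinct assignments produce distinct instances.
Number of ground instances = 8.

8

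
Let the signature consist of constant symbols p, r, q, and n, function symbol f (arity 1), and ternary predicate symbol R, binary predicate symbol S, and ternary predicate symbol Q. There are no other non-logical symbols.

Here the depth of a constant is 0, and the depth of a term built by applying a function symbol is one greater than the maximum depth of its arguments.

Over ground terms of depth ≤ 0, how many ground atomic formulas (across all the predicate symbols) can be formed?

144

First count ground terms of depth ≤ 0.
Write N_k for the number of ground terms of depth ≤ k. A term of depth ≤ k is either a constant or a function symbol applied to arguments of depth ≤ k−1, so N_k = 4 + N_{k-1}.
N_0 = 4
Explicitly: p, r, q, n.
So |H| = 4.
Ground atoms are formed by filling each argument slot of a predicate with a term from H, so an r-ary predicate gives |H|^r atoms:
  R: 4^3 = 64;  S: 4^2 = 16;  Q: 4^3 = 64
Total ground atoms: 64 + 16 + 64 = 144.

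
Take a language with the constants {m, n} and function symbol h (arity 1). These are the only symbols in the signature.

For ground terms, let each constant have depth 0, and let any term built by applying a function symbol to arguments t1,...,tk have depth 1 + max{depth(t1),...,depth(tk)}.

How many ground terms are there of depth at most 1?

Count level by level. With function symbols h/1, the terms of depth ≤ k are the 2 constants together with each function applied to depth-≤(k−1) tuples, so N_k = 2 + N_{k-1}.
N_0 = 2
N_1 = 2 + 2 = 4
Explicitly: m, n, h(m), h(n).

4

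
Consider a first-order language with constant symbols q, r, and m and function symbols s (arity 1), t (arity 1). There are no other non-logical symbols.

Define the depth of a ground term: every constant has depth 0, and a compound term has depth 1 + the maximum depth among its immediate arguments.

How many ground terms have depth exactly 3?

If N_k denotes the number of depth-≤k ground terms, the 3 constants give N_0 = 3, and each function symbol of arity r contributes N_{k-1}^r new terms at level k: N_k = 3 + N_{k-1} + N_{k-1}.
N_0 = 3
N_1 = 3 + 3 + 3 = 9
N_2 = 3 + 9 + 9 = 21
N_3 = 3 + 21 + 21 = 45
Terms of depth exactly 3: N_3 − N_2 = 45 − 21 = 24.

24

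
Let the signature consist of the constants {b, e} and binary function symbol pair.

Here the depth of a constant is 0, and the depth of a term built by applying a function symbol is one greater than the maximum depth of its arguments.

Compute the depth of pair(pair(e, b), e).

2

depth(pair(e, b)) = 1 + max(0, 0) = 1
depth(pair(pair(e, b), e)) = 1 + max(1, 0) = 2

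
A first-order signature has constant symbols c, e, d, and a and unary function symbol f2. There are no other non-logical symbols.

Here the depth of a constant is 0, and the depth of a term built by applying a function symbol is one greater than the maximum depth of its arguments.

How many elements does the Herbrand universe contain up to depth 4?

20

If N_k denotes the number of depth-≤k ground terms, the 4 constants give N_0 = 4, and each function symbol of arity r contributes N_{k-1}^r new terms at level k: N_k = 4 + N_{k-1}.
N_0 = 4
N_1 = 4 + 4 = 8
N_2 = 4 + 8 = 12
N_3 = 4 + 12 = 16
N_4 = 4 + 16 = 20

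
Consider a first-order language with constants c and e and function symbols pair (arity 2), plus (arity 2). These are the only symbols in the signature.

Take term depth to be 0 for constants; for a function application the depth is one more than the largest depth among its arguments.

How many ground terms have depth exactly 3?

If N_k denotes the number of depth-≤k ground terms, the 2 constants give N_0 = 2, and each function symbol of arity r contributes N_{k-1}^r new terms at level k: N_k = 2 + N_{k-1}^2 + N_{k-1}^2.
N_0 = 2
N_1 = 2 + 2^2 + 2^2 = 10
N_2 = 2 + 10^2 + 10^2 = 202
N_3 = 2 + 202^2 + 202^2 = 81610
Terms of depth exactly 3: N_3 − N_2 = 81610 − 202 = 81408.

81408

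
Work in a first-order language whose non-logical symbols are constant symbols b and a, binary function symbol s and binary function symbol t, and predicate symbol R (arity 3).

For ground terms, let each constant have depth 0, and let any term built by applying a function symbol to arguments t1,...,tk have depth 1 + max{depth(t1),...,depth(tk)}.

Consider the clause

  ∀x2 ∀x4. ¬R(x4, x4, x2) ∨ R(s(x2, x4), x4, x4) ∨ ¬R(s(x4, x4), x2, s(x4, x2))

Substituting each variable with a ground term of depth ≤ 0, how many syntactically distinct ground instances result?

Ground terms of depth ≤ 0:
  If N_k denotes the number of depth-≤k ground terms, the 2 constants give N_0 = 2, and each function symbol of arity r contributes N_{k-1}^r new terms at level k: N_k = 2 + N_{k-1}^2 + N_{k-1}^2.
  N_0 = 2
  Explicitly: b, a.
So there are 2 ground terms available for substitution.
The body mentions every one of the 2 quantified variables; since ground terms form a free algebra, no two substitutions collapse to the same formula.
Number of ground instances = 2^2 = 4.

4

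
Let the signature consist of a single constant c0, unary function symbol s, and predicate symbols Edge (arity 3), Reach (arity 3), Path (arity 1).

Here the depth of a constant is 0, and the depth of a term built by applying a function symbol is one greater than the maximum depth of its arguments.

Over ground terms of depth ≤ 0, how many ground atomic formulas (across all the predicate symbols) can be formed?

First count ground terms of depth ≤ 0.
Let N_k count ground terms of depth at most k. Each non-constant term of depth ≤ k is some function symbol applied to depth-≤(k−1) arguments, giving N_k = 1 + N_{k-1}.
N_0 = 1
Explicitly: c0.
So |H| = 1.
Each predicate of arity r yields |H|^r ground atoms (one per choice of an r-tuple from H):
  Edge: 1^3 = 1;  Reach: 1^3 = 1;  Path: 1
Total ground atoms: 1 + 1 + 1 = 3.

3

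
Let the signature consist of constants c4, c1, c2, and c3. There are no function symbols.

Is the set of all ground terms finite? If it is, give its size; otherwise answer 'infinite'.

4

There are no function symbols, so every ground term is one of the 4 constants.
The Herbrand universe is {c4, c1, c2, c3}, which is finite with 4 elements.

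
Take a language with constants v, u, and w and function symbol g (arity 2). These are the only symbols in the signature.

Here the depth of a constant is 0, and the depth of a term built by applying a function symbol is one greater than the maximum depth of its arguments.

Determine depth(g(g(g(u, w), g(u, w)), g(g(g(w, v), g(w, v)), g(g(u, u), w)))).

depth(g(u, w)) = 1 + max(0, 0) = 1
depth(g(g(u, w), g(u, w))) = 1 + max(1, 1) = 2
depth(g(w, v)) = 1 + max(0, 0) = 1
depth(g(g(w, v), g(w, v))) = 1 + max(1, 1) = 2
depth(g(u, u)) = 1 + max(0, 0) = 1
depth(g(g(u, u), w)) = 1 + max(1, 0) = 2
depth(g(g(g(w, v), g(w, v)), g(g(u, u), w))) = 1 + max(2, 2) = 3
depth(g(g(g(u, w), g(u, w)), g(g(g(w, v), g(w, v)), g(g(u, u), w)))) = 1 + max(2, 3) = 4

4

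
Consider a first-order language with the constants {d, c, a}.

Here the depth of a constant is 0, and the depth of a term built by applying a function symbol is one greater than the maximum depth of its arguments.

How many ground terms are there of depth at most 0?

3

With no function symbols every ground term is a constant, so there are exactly 3 ground terms at every depth bound.
N_0 = 3
Explicitly: d, c, a.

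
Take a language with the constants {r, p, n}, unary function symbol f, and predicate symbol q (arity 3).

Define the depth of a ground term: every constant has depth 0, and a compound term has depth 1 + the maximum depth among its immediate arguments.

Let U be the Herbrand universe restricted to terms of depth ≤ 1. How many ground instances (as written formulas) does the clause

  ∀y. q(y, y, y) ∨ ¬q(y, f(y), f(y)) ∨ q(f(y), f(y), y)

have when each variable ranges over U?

Ground terms of depth ≤ 1:
  Write N_k for the number of ground terms of depth ≤ k. A term of depth ≤ k is either a constant or a function symbol applied to arguments of depth ≤ k−1, so N_k = 3 + N_{k-1}.
  N_0 = 3
  N_1 = 3 + 3 = 6
  Explicitly: r, p, n, f(r), f(p), f(n).
So there are 6 ground terms available for substitution.
The clause has 1 distinct variable (y), which appears in the body. In the free term algebra distinct substitutions yield syntactically distinct ground instances.
Number of ground instances = 6.

6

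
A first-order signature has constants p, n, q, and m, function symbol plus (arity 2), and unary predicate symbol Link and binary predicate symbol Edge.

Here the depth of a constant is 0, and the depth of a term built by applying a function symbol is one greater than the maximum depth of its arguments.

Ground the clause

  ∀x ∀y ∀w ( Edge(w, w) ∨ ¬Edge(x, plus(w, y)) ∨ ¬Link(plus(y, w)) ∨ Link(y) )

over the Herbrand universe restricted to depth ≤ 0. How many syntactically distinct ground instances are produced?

64

Ground terms of depth ≤ 0:
  If N_k denotes the number of depth-≤k ground terms, the 4 constants give N_0 = 4, and each function symbol of arity r contributes N_{k-1}^r new terms at level k: N_k = 4 + N_{k-1}^2.
  N_0 = 4
So there are 4 ground terms available for substitution.
The body mentions every one of the 3 quantified variables; since ground terms form a free algebra, no two substitutions collapse to the same formula.
Number of ground instances = 4^3 = 64.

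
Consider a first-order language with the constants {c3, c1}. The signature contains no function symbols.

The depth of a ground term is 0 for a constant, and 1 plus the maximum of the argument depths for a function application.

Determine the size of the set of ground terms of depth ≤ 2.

With no function symbols every ground term is a constant, so there are exactly 2 ground terms at every depth bound.
N_0 = 2
N_1 = 2
N_2 = 2
Explicitly: c3, c1.

2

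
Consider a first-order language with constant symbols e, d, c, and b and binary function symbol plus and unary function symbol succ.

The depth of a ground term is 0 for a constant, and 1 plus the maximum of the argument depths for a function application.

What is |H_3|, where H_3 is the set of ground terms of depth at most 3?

365424

Let N_k count ground terms of depth at most k. Each non-constant term of depth ≤ k is some function symbol applied to depth-≤(k−1) arguments, giving N_k = 4 + N_{k-1}^2 + N_{k-1}.
N_0 = 4
N_1 = 4 + 4^2 + 4 = 24
N_2 = 4 + 24^2 + 24 = 604
N_3 = 4 + 604^2 + 604 = 365424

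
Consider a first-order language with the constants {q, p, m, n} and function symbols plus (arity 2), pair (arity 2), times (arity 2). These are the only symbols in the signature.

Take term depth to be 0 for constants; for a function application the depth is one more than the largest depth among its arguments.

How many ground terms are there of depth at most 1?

52

Write N_k for the number of ground terms of depth ≤ k. A term of depth ≤ k is either a constant or a function symbol applied to arguments of depth ≤ k−1, so N_k = 4 + N_{k-1}^2 + N_{k-1}^2 + N_{k-1}^2.
N_0 = 4
N_1 = 4 + 4^2 + 4^2 + 4^2 = 52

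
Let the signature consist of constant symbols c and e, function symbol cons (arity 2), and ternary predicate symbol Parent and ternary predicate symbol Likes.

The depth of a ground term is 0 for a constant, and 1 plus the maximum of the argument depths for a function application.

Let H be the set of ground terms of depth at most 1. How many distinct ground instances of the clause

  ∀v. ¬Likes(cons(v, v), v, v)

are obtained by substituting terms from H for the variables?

6

Ground terms of depth ≤ 1:
  If N_k denotes the number of depth-≤k ground terms, the 2 constants give N_0 = 2, and each function symbol of arity r contributes N_{k-1}^r new terms at level k: N_k = 2 + N_{k-1}^2.
  N_0 = 2
  N_1 = 2 + 2^2 = 6
  Explicitly: c, e, cons(c, c), cons(c, e), cons(e, c), cons(e, e).
So there are 6 ground terms available for substitution.
There is 1 variable to instantiate (v),  occurring in at least one literal, so different choices give different ground instances.
Number of ground instances = 6.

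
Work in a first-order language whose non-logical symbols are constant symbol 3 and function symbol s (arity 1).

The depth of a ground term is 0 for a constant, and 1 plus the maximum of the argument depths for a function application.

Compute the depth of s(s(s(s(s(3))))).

5

depth(s(3)) = 1 + depth(3) = 1 + 0 = 1
depth(s(s(3))) = 1 + depth(s(3)) = 1 + 1 = 2
depth(s(s(s(3)))) = 1 + depth(s(s(3))) = 1 + 2 = 3
depth(s(s(s(s(3))))) = 1 + depth(s(s(s(3)))) = 1 + 3 = 4
depth(s(s(s(s(s(3)))))) = 1 + depth(s(s(s(s(3))))) = 1 + 4 = 5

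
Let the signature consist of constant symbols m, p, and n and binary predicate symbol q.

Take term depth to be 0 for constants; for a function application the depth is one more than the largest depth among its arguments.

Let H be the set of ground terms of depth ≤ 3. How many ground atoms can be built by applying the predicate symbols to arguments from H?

First count ground terms of depth ≤ 3.
With no function symbols every ground term is a constant, so there are exactly 3 ground terms at every depth bound.
N_0 = 3
N_1 = 3
N_2 = 3
N_3 = 3
So |H| = 3.
For each predicate symbol, the number of ground atoms is |H| raised to its arity; summing:
  q: 3^2 = 9
Total ground atoms: 9.

9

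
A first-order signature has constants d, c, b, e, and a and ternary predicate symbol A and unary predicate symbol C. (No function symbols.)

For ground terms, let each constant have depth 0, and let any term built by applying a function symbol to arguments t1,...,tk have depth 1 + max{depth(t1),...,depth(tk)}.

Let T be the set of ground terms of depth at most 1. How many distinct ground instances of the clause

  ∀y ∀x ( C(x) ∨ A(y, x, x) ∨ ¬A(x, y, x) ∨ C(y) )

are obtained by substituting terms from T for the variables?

Ground terms of depth ≤ 1:
  With no function symbols every ground term is a constant, so there are exactly 5 ground terms at every depth bound.
  N_0 = 5
  N_1 = 5
So there are 5 ground terms available for substitution.
The body mentions every one of the 2 quantified variables; since ground terms form a free algebra, no two substitutions collapse to the same formula.
Number of ground instances = 5^2 = 25.

25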